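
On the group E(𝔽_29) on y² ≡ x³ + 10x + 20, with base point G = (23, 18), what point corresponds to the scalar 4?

Double-and-add on 4 = (100)₂. Start with G = (23, 18) for the leading 1-bit.
double: tangent at (23, 18): λ = (3·23² + 10)/(2·18) ≡ 2/7. 7⁻¹ ≡ 25 (mod 29) since 7·25 = 175 ≡ 1, so λ ≡ 2·25 ≡ 21.
  x = λ² - 23 - 23 = 441 - 46 ≡ 18; y = λ·(23 - 18) - 18 ≡ 0. → (18, 0)
double: (18, 0) + (18, 0): same x and y₁ ≡ -y₂, so the sum is O.

O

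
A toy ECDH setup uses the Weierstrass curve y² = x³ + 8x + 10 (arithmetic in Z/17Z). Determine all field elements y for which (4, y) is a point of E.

2, 15

x³ + 8x + 10 = 106 ≡ 4 (mod 17).
Square roots of 4 mod 17: 2 and 15 (since 2² = 4 ≡ 4).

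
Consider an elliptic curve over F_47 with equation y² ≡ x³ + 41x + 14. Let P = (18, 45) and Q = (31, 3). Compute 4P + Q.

(14, 18)

First 4P:
Double-and-add on 4 = (100)₂. Start with P = (18, 45) for the leading 1-bit.
double: tangent at (18, 45): λ = (3·18² + 41)/(2·45) ≡ 26/43. 43⁻¹ ≡ 35 (mod 47), so λ ≡ 26·35 ≡ 17.
  x = λ² - 18 - 18 = 289 - 36 ≡ 18; y = λ·(18 - 18) - 45 ≡ 2. → (18, 2)
double: tangent at (18, 2): λ = (3·18² + 41)/(2·2) ≡ 26/4. 4⁻¹ ≡ 12 (mod 47) since 4·12 = 48 ≡ 1, so λ ≡ 26·12 ≡ 30.
  x = λ² - 18 - 18 = 900 - 36 ≡ 18; y = λ·(18 - 18) - 2 ≡ 45. → (18, 45)
4P = (18, 45).
Finally 4P + Q:
(18, 45) + (31, 3). λ = (3 - 45)/(31 - 18) ≡ 5/13 mod 47. 13⁻¹ ≡ 29 (mod 47), so λ ≡ 4.
  x = λ² - 18 - 31 = 16 - 49 ≡ 14; y = λ·(18 - 14) - 45 ≡ 18. → (14, 18)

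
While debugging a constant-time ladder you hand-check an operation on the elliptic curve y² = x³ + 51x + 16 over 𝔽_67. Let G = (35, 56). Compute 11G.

Double-and-add on 11 = (1011)₂. Start with G = (35, 56) for the leading 1-bit.
double: tangent at (35, 56): λ = (3·35² + 51)/(2·56) ≡ 41/45. 45⁻¹ ≡ 3 (mod 67), so λ ≡ 41·3 ≡ 56.
  x = λ² - 35 - 35 = 3136 - 70 ≡ 51; y = λ·(35 - 51) - 56 ≡ 53. → (51, 53)
double: tangent at (51, 53): λ = (3·51² + 51)/(2·53) ≡ 15/39. 39⁻¹ ≡ 55 (mod 67) since 39·55 = 2145 ≡ 1, so λ ≡ 15·55 ≡ 21.
  x = λ² - 51 - 51 = 441 - 102 ≡ 4; y = λ·(51 - 4) - 53 ≡ 63. → (4, 63)
add G: (4, 63) + (35, 56). λ = (56 - 63)/(35 - 4) ≡ 60/31 mod 67. 31⁻¹ ≡ 13 (mod 67), so λ ≡ 43.
  x = λ² - 4 - 35 = 1849 - 39 ≡ 1; y = λ·(4 - 1) - 63 ≡ 66. → (1, 66)
double: tangent at (1, 66): λ = (3·1² + 51)/(2·66) ≡ 54/65. 65⁻¹ ≡ 33 (mod 67) since 65·33 = 2145 ≡ 1, so λ ≡ 54·33 ≡ 40.
  x = λ² - 1 - 1 = 1600 - 2 ≡ 57; y = λ·(1 - 57) - 66 ≡ 39. → (57, 39)
add G: (57, 39) + (35, 56). λ = (56 - 39)/(35 - 57) ≡ 17/45 mod 67. 45⁻¹ ≡ 3 (mod 67) since 45·3 = 135 ≡ 1, so λ ≡ 51.
  x = λ² - 57 - 35 = 2601 - 92 ≡ 30; y = λ·(57 - 30) - 39 ≡ 65. → (30, 65)

(30, 65)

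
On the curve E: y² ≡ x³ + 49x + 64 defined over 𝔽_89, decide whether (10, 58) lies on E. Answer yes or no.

no

y² = 58² ≡ 71; x³ + 49x + 64 = 1554 ≡ 41 (mod 89). 71 ≠ 41.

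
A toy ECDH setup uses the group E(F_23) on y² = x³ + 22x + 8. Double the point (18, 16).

tangent at (18, 16): λ = (3·18² + 22)/(2·16) ≡ 5/9. 9⁻¹ ≡ 18 (mod 23) since 9·18 = 162 ≡ 1, so λ ≡ 5·18 ≡ 21.
  x = λ² - 18 - 18 = 441 - 36 ≡ 14; y = λ·(18 - 14) - 16 ≡ 22. → (14, 22)

(14, 22)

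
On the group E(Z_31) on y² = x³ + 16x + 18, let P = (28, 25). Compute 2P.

tangent at (28, 25): λ = (3·28² + 16)/(2·25) ≡ 12/19. 19⁻¹ ≡ 18 (mod 31), so λ ≡ 12·18 ≡ 30.
  x = λ² - 28 - 28 = 900 - 56 ≡ 7; y = λ·(28 - 7) - 25 ≡ 16. → (7, 16)

(7, 16)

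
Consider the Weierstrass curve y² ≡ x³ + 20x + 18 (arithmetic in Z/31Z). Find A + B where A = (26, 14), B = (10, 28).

(26, 14) + (10, 28). λ = (28 - 14)/(10 - 26) ≡ 14/15 mod 31. 15⁻¹ ≡ 29 (mod 31), so λ ≡ 3.
  x = λ² - 26 - 10 = 9 - 36 ≡ 4; y = λ·(26 - 4) - 14 ≡ 21. → (4, 21)

(4, 21)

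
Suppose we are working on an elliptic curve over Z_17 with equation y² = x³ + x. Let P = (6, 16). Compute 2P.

tangent at (6, 16): λ = (3·6² + 1)/(2·16) ≡ 7/15. 15⁻¹ ≡ 8 (mod 17), so λ ≡ 7·8 ≡ 5.
  x = λ² - 6 - 6 = 25 - 12 ≡ 13; y = λ·(6 - 13) - 16 ≡ 0. → (13, 0)

(13, 0)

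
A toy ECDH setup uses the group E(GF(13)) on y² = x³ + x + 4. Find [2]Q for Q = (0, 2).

tangent at (0, 2): λ = (3·0² + 1)/(2·2) ≡ 1/4. 4⁻¹ ≡ 10 (mod 13), so λ ≡ 1·10 ≡ 10.
  x = λ² - 0 - 0 = 100 - 0 ≡ 9; y = λ·(0 - 9) - 2 ≡ 12. → (9, 12)

(9, 12)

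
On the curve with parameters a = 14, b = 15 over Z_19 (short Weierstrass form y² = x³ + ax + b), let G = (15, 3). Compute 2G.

(5, 18)

tangent at (15, 3): λ = (3·15² + 14)/(2·3) ≡ 5/6. 6⁻¹ ≡ 16 (mod 19) since 6·16 = 96 ≡ 1, so λ ≡ 5·16 ≡ 4.
  x = λ² - 15 - 15 = 16 - 30 ≡ 5; y = λ·(15 - 5) - 3 ≡ 18. → (5, 18)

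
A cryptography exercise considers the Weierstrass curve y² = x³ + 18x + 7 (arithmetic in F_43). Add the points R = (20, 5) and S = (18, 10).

(22, 0)

(20, 5) + (18, 10). λ = (10 - 5)/(18 - 20) ≡ 5/41 mod 43. 41⁻¹ ≡ 21 (mod 43) since 41·21 = 861 ≡ 1, so λ ≡ 19.
  x = λ² - 20 - 18 = 361 - 38 ≡ 22; y = λ·(20 - 22) - 5 ≡ 0. → (22, 0)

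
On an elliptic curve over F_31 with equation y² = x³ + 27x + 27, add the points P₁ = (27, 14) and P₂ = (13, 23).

(27, 14) + (13, 23). λ = (23 - 14)/(13 - 27) ≡ 9/17 mod 31. 17⁻¹ ≡ 11 (mod 31), so λ ≡ 6.
  x = λ² - 27 - 13 = 36 - 40 ≡ 27; y = λ·(27 - 27) - 14 ≡ 17. → (27, 17)

(27, 17)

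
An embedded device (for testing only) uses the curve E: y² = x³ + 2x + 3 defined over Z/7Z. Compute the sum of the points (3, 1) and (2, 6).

(3, 1) + (2, 6). λ = (6 - 1)/(2 - 3) ≡ 5/6 mod 7. 6⁻¹ ≡ 6 (mod 7), so λ ≡ 2.
  x = λ² - 3 - 2 = 4 - 5 ≡ 6; y = λ·(3 - 6) - 1 ≡ 0. → (6, 0)

(6, 0)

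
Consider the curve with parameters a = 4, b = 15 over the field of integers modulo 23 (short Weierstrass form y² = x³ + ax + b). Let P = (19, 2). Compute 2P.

(16, 14)

tangent at (19, 2): λ = (3·19² + 4)/(2·2) ≡ 6/4. 4⁻¹ ≡ 6 (mod 23) since 4·6 = 24 ≡ 1, so λ ≡ 6·6 ≡ 13.
  x = λ² - 19 - 19 = 169 - 38 ≡ 16; y = λ·(19 - 16) - 2 ≡ 14. → (16, 14)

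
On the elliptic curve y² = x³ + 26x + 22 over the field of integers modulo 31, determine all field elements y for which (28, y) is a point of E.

x³ + 26x + 22 = 22702 ≡ 10 (mod 31).
Square roots of 10 mod 31: 14 and 17 (since 14² = 196 ≡ 10).

14, 17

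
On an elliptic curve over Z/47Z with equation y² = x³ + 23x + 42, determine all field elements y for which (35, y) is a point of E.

23, 24

x³ + 23x + 42 = 43722 ≡ 12 (mod 47).
Square roots of 12 mod 47: 23 and 24 (since 23² = 529 ≡ 12).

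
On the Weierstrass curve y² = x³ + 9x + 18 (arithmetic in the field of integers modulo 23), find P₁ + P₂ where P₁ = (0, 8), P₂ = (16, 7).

(15, 3)

(0, 8) + (16, 7). λ = (7 - 8)/(16 - 0) ≡ 22/16 mod 23. 16⁻¹ ≡ 13 (mod 23), so λ ≡ 10.
  x = λ² - 0 - 16 = 100 - 16 ≡ 15; y = λ·(0 - 15) - 8 ≡ 3. → (15, 3)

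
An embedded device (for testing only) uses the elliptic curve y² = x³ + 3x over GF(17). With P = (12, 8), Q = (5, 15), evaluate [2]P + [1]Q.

First 2P:
Repeated addition: build up to 2P.
2P: tangent at (12, 8): λ = (3·12² + 3)/(2·8) ≡ 10/16. 16⁻¹ ≡ 16 (mod 17), so λ ≡ 10·16 ≡ 7.
  x = λ² - 12 - 12 = 49 - 24 ≡ 8; y = λ·(12 - 8) - 8 ≡ 3. → (8, 3)
2P = (8, 3).
Finally 2P + Q:
(8, 3) + (5, 15). λ = (15 - 3)/(5 - 8) ≡ 12/14 mod 17. 14⁻¹ ≡ 11 (mod 17), so λ ≡ 13.
  x = λ² - 8 - 5 = 169 - 13 ≡ 3; y = λ·(8 - 3) - 3 ≡ 11. → (3, 11)

(3, 11)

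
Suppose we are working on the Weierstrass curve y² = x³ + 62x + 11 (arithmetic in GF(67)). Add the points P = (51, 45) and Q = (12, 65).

(51, 45) + (12, 65). λ = (65 - 45)/(12 - 51) ≡ 20/28 mod 67. 28⁻¹ ≡ 12 (mod 67), so λ ≡ 39.
  x = λ² - 51 - 12 = 1521 - 63 ≡ 51; y = λ·(51 - 51) - 45 ≡ 22. → (51, 22)

(51, 22)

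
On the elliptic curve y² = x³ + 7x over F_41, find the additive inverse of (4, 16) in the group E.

-(4, 16) = (4, -16 mod 41) = (4, 25).

(4, 25)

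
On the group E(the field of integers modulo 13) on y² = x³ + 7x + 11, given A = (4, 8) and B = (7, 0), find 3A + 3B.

(9, 7)

First 3A:
Repeated addition: build up to 3A.
2A: tangent at (4, 8): λ = (3·4² + 7)/(2·8) ≡ 3/3. 3⁻¹ ≡ 9 (mod 13) since 3·9 = 27 ≡ 1, so λ ≡ 3·9 ≡ 1.
  x = λ² - 4 - 4 = 1 - 8 ≡ 6; y = λ·(4 - 6) - 8 ≡ 3. → (6, 3)
3A: (6, 3) + (4, 8). λ = (8 - 3)/(4 - 6) ≡ 5/11 mod 13. 11⁻¹ ≡ 6 (mod 13), so λ ≡ 4.
  x = λ² - 6 - 4 = 16 - 10 ≡ 6; y = λ·(6 - 6) - 3 ≡ 10. → (6, 10)
3A = (6, 10).
Next 3B:
Repeated addition: build up to 3B.
2B: (7, 0) + (7, 0): same x and y₁ ≡ -y₂, so the sum is O.
3B: O + (7, 0) = (7, 0) (identity).
3B = (7, 0).
Finally 3A + 3B:
(6, 10) + (7, 0). λ = (0 - 10)/(7 - 6) ≡ 3/1 mod 13. 1⁻¹ ≡ 1 (mod 13) since 1·1 = 1 ≡ 1, so λ ≡ 3.
  x = λ² - 6 - 7 = 9 - 13 ≡ 9; y = λ·(6 - 9) - 10 ≡ 7. → (9, 7)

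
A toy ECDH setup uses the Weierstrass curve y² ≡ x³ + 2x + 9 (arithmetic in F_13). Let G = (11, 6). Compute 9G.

Double-and-add on 9 = (1001)₂. Start with G = (11, 6) for the leading 1-bit.
double: tangent at (11, 6): λ = (3·11² + 2)/(2·6) ≡ 1/12. 12⁻¹ ≡ 12 (mod 13) since 12·12 = 144 ≡ 1, so λ ≡ 1·12 ≡ 12.
  x = λ² - 11 - 11 = 144 - 22 ≡ 5; y = λ·(11 - 5) - 6 ≡ 1. → (5, 1)
double: tangent at (5, 1): λ = (3·5² + 2)/(2·1) ≡ 12/2. 2⁻¹ ≡ 7 (mod 13), so λ ≡ 12·7 ≡ 6.
  x = λ² - 5 - 5 = 36 - 10 ≡ 0; y = λ·(5 - 0) - 1 ≡ 3. → (0, 3)
double: tangent at (0, 3): λ = (3·0² + 2)/(2·3) ≡ 2/6. 6⁻¹ ≡ 11 (mod 13), so λ ≡ 2·11 ≡ 9.
  x = λ² - 0 - 0 = 81 - 0 ≡ 3; y = λ·(0 - 3) - 3 ≡ 9. → (3, 9)
add G: (3, 9) + (11, 6). λ = (6 - 9)/(11 - 3) ≡ 10/8 mod 13. 8⁻¹ ≡ 5 (mod 13) since 8·5 = 40 ≡ 1, so λ ≡ 11.
  x = λ² - 3 - 11 = 121 - 14 ≡ 3; y = λ·(3 - 3) - 9 ≡ 4. → (3, 4)

(3, 4)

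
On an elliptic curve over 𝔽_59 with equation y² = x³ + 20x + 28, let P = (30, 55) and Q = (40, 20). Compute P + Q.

(16, 14)

(30, 55) + (40, 20). λ = (20 - 55)/(40 - 30) ≡ 24/10 mod 59. 10⁻¹ ≡ 6 (mod 59) since 10·6 = 60 ≡ 1, so λ ≡ 26.
  x = λ² - 30 - 40 = 676 - 70 ≡ 16; y = λ·(30 - 16) - 55 ≡ 14. → (16, 14)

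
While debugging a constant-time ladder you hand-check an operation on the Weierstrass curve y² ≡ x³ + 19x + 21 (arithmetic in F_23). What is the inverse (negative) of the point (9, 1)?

-(9, 1) = (9, -1 mod 23) = (9, 22).

(9, 22)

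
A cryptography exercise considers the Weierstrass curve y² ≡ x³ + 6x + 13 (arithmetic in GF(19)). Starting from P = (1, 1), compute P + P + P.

(18, 14)

Repeated addition: build up to 3P.
2P: tangent at (1, 1): λ = (3·1² + 6)/(2·1) ≡ 9/2. 2⁻¹ ≡ 10 (mod 19), so λ ≡ 9·10 ≡ 14.
  x = λ² - 1 - 1 = 196 - 2 ≡ 4; y = λ·(1 - 4) - 1 ≡ 14. → (4, 14)
3P: (4, 14) + (1, 1). λ = (1 - 14)/(1 - 4) ≡ 6/16 mod 19. 16⁻¹ ≡ 6 (mod 19) since 16·6 = 96 ≡ 1, so λ ≡ 17.
  x = λ² - 4 - 1 = 289 - 5 ≡ 18; y = λ·(4 - 18) - 14 ≡ 14. → (18, 14)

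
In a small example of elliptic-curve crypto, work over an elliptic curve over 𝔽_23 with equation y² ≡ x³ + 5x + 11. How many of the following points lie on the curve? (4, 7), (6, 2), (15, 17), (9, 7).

(4, 7): 7² ≡ 3, rhs ≡ 3 → on.
(6, 2): 2² ≡ 4, rhs ≡ 4 → on.
(15, 17): 17² ≡ 13, rhs ≡ 11 → off.
(9, 7): 7² ≡ 3, rhs ≡ 3 → on.

3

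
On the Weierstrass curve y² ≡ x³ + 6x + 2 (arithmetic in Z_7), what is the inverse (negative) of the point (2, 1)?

(2, 6)

-(2, 1) = (2, -1 mod 7) = (2, 6).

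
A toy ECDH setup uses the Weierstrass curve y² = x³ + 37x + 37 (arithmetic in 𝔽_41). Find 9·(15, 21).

(35, 3)

Write P = (15, 21).
Repeated addition: build up to 9P.
2P: tangent at (15, 21): λ = (3·15² + 37)/(2·21) ≡ 15/1. 1⁻¹ ≡ 1 (mod 41) since 1·1 = 1 ≡ 1, so λ ≡ 15·1 ≡ 15.
  x = λ² - 15 - 15 = 225 - 30 ≡ 31; y = λ·(15 - 31) - 21 ≡ 26. → (31, 26)
3P: (31, 26) + (15, 21). λ = (21 - 26)/(15 - 31) ≡ 36/25 mod 41. 25⁻¹ ≡ 23 (mod 41), so λ ≡ 8.
  x = λ² - 31 - 15 = 64 - 46 ≡ 18; y = λ·(31 - 18) - 26 ≡ 37. → (18, 37)
4P: (18, 37) + (15, 21). λ = (21 - 37)/(15 - 18) ≡ 25/38 mod 41. 38⁻¹ ≡ 27 (mod 41), so λ ≡ 19.
  x = λ² - 18 - 15 = 361 - 33 ≡ 0; y = λ·(18 - 0) - 37 ≡ 18. → (0, 18)
5P: (0, 18) + (15, 21). λ = (21 - 18)/(15 - 0) ≡ 3/15 mod 41. 15⁻¹ ≡ 11 (mod 41), so λ ≡ 33.
  x = λ² - 0 - 15 = 1089 - 15 ≡ 8; y = λ·(0 - 8) - 18 ≡ 5. → (8, 5)
6P: (8, 5) + (15, 21). λ = (21 - 5)/(15 - 8) ≡ 16/7 mod 41. 7⁻¹ ≡ 6 (mod 41) since 7·6 = 42 ≡ 1, so λ ≡ 14.
  x = λ² - 8 - 15 = 196 - 23 ≡ 9; y = λ·(8 - 9) - 5 ≡ 22. → (9, 22)
7P: (9, 22) + (15, 21). λ = (21 - 22)/(15 - 9) ≡ 40/6 mod 41. 6⁻¹ ≡ 7 (mod 41), so λ ≡ 34.
  x = λ² - 9 - 15 = 1156 - 24 ≡ 25; y = λ·(9 - 25) - 22 ≡ 8. → (25, 8)
8P: (25, 8) + (15, 21). λ = (21 - 8)/(15 - 25) ≡ 13/31 mod 41. 31⁻¹ ≡ 4 (mod 41), so λ ≡ 11.
  x = λ² - 25 - 15 = 121 - 40 ≡ 40; y = λ·(25 - 40) - 8 ≡ 32. → (40, 32)
9P: (40, 32) + (15, 21). λ = (21 - 32)/(15 - 40) ≡ 30/16 mod 41. 16⁻¹ ≡ 18 (mod 41), so λ ≡ 7.
  x = λ² - 40 - 15 = 49 - 55 ≡ 35; y = λ·(40 - 35) - 32 ≡ 3. → (35, 3)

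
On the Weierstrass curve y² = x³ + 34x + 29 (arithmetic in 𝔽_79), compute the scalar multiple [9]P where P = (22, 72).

(12, 36)

Repeated addition: build up to 9P.
2P: tangent at (22, 72): λ = (3·22² + 34)/(2·72) ≡ 64/65. 65⁻¹ ≡ 62 (mod 79), so λ ≡ 64·62 ≡ 18.
  x = λ² - 22 - 22 = 324 - 44 ≡ 43; y = λ·(22 - 43) - 72 ≡ 24. → (43, 24)
3P: (43, 24) + (22, 72). λ = (72 - 24)/(22 - 43) ≡ 48/58 mod 79. 58⁻¹ ≡ 15 (mod 79), so λ ≡ 9.
  x = λ² - 43 - 22 = 81 - 65 ≡ 16; y = λ·(43 - 16) - 24 ≡ 61. → (16, 61)
4P: (16, 61) + (22, 72). λ = (72 - 61)/(22 - 16) ≡ 11/6 mod 79. 6⁻¹ ≡ 66 (mod 79) since 6·66 = 396 ≡ 1, so λ ≡ 15.
  x = λ² - 16 - 22 = 225 - 38 ≡ 29; y = λ·(16 - 29) - 61 ≡ 60. → (29, 60)
5P: (29, 60) + (22, 72). λ = (72 - 60)/(22 - 29) ≡ 12/72 mod 79. 72⁻¹ ≡ 45 (mod 79) since 72·45 = 3240 ≡ 1, so λ ≡ 66.
  x = λ² - 29 - 22 = 4356 - 51 ≡ 39; y = λ·(29 - 39) - 60 ≡ 70. → (39, 70)
6P: (39, 70) + (22, 72). λ = (72 - 70)/(22 - 39) ≡ 2/62 mod 79. 62⁻¹ ≡ 65 (mod 79), so λ ≡ 51.
  x = λ² - 39 - 22 = 2601 - 61 ≡ 12; y = λ·(39 - 12) - 70 ≡ 43. → (12, 43)
7P: (12, 43) + (22, 72). λ = (72 - 43)/(22 - 12) ≡ 29/10 mod 79. 10⁻¹ ≡ 8 (mod 79) since 10·8 = 80 ≡ 1, so λ ≡ 74.
  x = λ² - 12 - 22 = 5476 - 34 ≡ 70; y = λ·(12 - 70) - 43 ≡ 10. → (70, 10)
8P: (70, 10) + (22, 72). λ = (72 - 10)/(22 - 70) ≡ 62/31 mod 79. 31⁻¹ ≡ 51 (mod 79), so λ ≡ 2.
  x = λ² - 70 - 22 = 4 - 92 ≡ 70; y = λ·(70 - 70) - 10 ≡ 69. → (70, 69)
9P: (70, 69) + (22, 72). λ = (72 - 69)/(22 - 70) ≡ 3/31 mod 79. 31⁻¹ ≡ 51 (mod 79), so λ ≡ 74.
  x = λ² - 70 - 22 = 5476 - 92 ≡ 12; y = λ·(70 - 12) - 69 ≡ 36. → (12, 36)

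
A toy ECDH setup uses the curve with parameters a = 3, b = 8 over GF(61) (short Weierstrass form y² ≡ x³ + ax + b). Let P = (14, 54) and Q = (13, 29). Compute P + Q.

(14, 54) + (13, 29). λ = (29 - 54)/(13 - 14) ≡ 36/60 mod 61. 60⁻¹ ≡ 60 (mod 61) since 60·60 = 3600 ≡ 1, so λ ≡ 25.
  x = λ² - 14 - 13 = 625 - 27 ≡ 49; y = λ·(14 - 49) - 54 ≡ 47. → (49, 47)

(49, 47)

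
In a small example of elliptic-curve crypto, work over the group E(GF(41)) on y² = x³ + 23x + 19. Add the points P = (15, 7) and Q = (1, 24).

(15, 7) + (1, 24). λ = (24 - 7)/(1 - 15) ≡ 17/27 mod 41. 27⁻¹ ≡ 38 (mod 41) since 27·38 = 1026 ≡ 1, so λ ≡ 31.
  x = λ² - 15 - 1 = 961 - 16 ≡ 2; y = λ·(15 - 2) - 7 ≡ 27. → (2, 27)

(2, 27)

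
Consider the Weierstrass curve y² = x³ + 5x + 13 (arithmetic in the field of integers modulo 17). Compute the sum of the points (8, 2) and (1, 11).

(10, 3)

(8, 2) + (1, 11). λ = (11 - 2)/(1 - 8) ≡ 9/10 mod 17. 10⁻¹ ≡ 12 (mod 17), so λ ≡ 6.
  x = λ² - 8 - 1 = 36 - 9 ≡ 10; y = λ·(8 - 10) - 2 ≡ 3. → (10, 3)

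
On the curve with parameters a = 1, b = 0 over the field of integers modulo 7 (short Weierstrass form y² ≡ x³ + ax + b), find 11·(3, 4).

(5, 2)

Write Q = (3, 4).
Repeated addition: build up to 11Q.
2Q: tangent at (3, 4): λ = (3·3² + 1)/(2·4) ≡ 0/1. 1⁻¹ ≡ 1 (mod 7), so λ ≡ 0·1 ≡ 0.
  x = λ² - 3 - 3 = 0 - 6 ≡ 1; y = λ·(3 - 1) - 4 ≡ 3. → (1, 3)
3Q: (1, 3) + (3, 4). λ = (4 - 3)/(3 - 1) ≡ 1/2 mod 7. 2⁻¹ ≡ 4 (mod 7), so λ ≡ 4.
  x = λ² - 1 - 3 = 16 - 4 ≡ 5; y = λ·(1 - 5) - 3 ≡ 2. → (5, 2)
4Q: (5, 2) + (3, 4). λ = (4 - 2)/(3 - 5) ≡ 2/5 mod 7. 5⁻¹ ≡ 3 (mod 7), so λ ≡ 6.
  x = λ² - 5 - 3 = 36 - 8 ≡ 0; y = λ·(5 - 0) - 2 ≡ 0. → (0, 0)
5Q: (0, 0) + (3, 4). λ = (4 - 0)/(3 - 0) ≡ 4/3 mod 7. 3⁻¹ ≡ 5 (mod 7) since 3·5 = 15 ≡ 1, so λ ≡ 6.
  x = λ² - 0 - 3 = 36 - 3 ≡ 5; y = λ·(0 - 5) - 0 ≡ 5. → (5, 5)
6Q: (5, 5) + (3, 4). λ = (4 - 5)/(3 - 5) ≡ 6/5 mod 7. 5⁻¹ ≡ 3 (mod 7) since 5·3 = 15 ≡ 1, so λ ≡ 4.
  x = λ² - 5 - 3 = 16 - 8 ≡ 1; y = λ·(5 - 1) - 5 ≡ 4. → (1, 4)
7Q: (1, 4) + (3, 4). λ = (4 - 4)/(3 - 1) ≡ 0/2 mod 7. 2⁻¹ ≡ 4 (mod 7), so λ ≡ 0.
  x = λ² - 1 - 3 = 0 - 4 ≡ 3; y = λ·(1 - 3) - 4 ≡ 3. → (3, 3)
8Q: (3, 3) + (3, 4): same x and y₁ ≡ -y₂, so the sum is ∞.
9Q: ∞ + (3, 4) = (3, 4) (identity).
10Q: tangent at (3, 4): λ = (3·3² + 1)/(2·4) ≡ 0/1. 1⁻¹ ≡ 1 (mod 7) since 1·1 = 1 ≡ 1, so λ ≡ 0·1 ≡ 0.
  x = λ² - 3 - 3 = 0 - 6 ≡ 1; y = λ·(3 - 1) - 4 ≡ 3. → (1, 3)
11Q: (1, 3) + (3, 4). λ = (4 - 3)/(3 - 1) ≡ 1/2 mod 7. 2⁻¹ ≡ 4 (mod 7), so λ ≡ 4.
  x = λ² - 1 - 3 = 16 - 4 ≡ 5; y = λ·(1 - 5) - 3 ≡ 2. → (5, 2)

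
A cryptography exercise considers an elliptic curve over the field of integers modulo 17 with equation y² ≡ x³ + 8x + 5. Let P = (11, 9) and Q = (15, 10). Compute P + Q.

(7, 9)

(11, 9) + (15, 10). λ = (10 - 9)/(15 - 11) ≡ 1/4 mod 17. 4⁻¹ ≡ 13 (mod 17), so λ ≡ 13.
  x = λ² - 11 - 15 = 169 - 26 ≡ 7; y = λ·(11 - 7) - 9 ≡ 9. → (7, 9)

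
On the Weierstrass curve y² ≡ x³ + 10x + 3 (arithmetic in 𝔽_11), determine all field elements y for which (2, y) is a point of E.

x³ + 10x + 3 = 31 ≡ 9 (mod 11).
Square roots of 9 mod 11: 3 and 8 (since 3² = 9 ≡ 9).

3, 8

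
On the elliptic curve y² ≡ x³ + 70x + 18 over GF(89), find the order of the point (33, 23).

3

2P: tangent at (33, 23): λ = (3·33² + 70)/(2·23) ≡ 44/46. 46⁻¹ ≡ 60 (mod 89) since 46·60 = 2760 ≡ 1, so λ ≡ 44·60 ≡ 59.
  x = λ² - 33 - 33 = 3481 - 66 ≡ 33; y = λ·(33 - 33) - 23 ≡ 66. → (33, 66)
3P: (33, 66) + (33, 23): same x and y₁ ≡ -y₂, so the sum is O.
3P = O, so the order is 3.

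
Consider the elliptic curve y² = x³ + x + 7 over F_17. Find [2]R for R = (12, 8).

tangent at (12, 8): λ = (3·12² + 1)/(2·8) ≡ 8/16. 16⁻¹ ≡ 16 (mod 17), so λ ≡ 8·16 ≡ 9.
  x = λ² - 12 - 12 = 81 - 24 ≡ 6; y = λ·(12 - 6) - 8 ≡ 12. → (6, 12)

(6, 12)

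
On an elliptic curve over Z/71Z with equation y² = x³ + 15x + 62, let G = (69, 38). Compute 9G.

Repeated addition: build up to 9G.
2G: tangent at (69, 38): λ = (3·69² + 15)/(2·38) ≡ 27/5. 5⁻¹ ≡ 57 (mod 71), so λ ≡ 27·57 ≡ 48.
  x = λ² - 69 - 69 = 2304 - 138 ≡ 36; y = λ·(69 - 36) - 38 ≡ 55. → (36, 55)
3G: (36, 55) + (69, 38). λ = (38 - 55)/(69 - 36) ≡ 54/33 mod 71. 33⁻¹ ≡ 28 (mod 71), so λ ≡ 21.
  x = λ² - 36 - 69 = 441 - 105 ≡ 52; y = λ·(36 - 52) - 55 ≡ 35. → (52, 35)
4G: (52, 35) + (69, 38). λ = (38 - 35)/(69 - 52) ≡ 3/17 mod 71. 17⁻¹ ≡ 46 (mod 71), so λ ≡ 67.
  x = λ² - 52 - 69 = 4489 - 121 ≡ 37; y = λ·(52 - 37) - 35 ≡ 47. → (37, 47)
5G: (37, 47) + (69, 38). λ = (38 - 47)/(69 - 37) ≡ 62/32 mod 71. 32⁻¹ ≡ 20 (mod 71) since 32·20 = 640 ≡ 1, so λ ≡ 33.
  x = λ² - 37 - 69 = 1089 - 106 ≡ 60; y = λ·(37 - 60) - 47 ≡ 46. → (60, 46)
6G: (60, 46) + (69, 38). λ = (38 - 46)/(69 - 60) ≡ 63/9 mod 71. 9⁻¹ ≡ 8 (mod 71), so λ ≡ 7.
  x = λ² - 60 - 69 = 49 - 129 ≡ 62; y = λ·(60 - 62) - 46 ≡ 11. → (62, 11)
7G: (62, 11) + (69, 38). λ = (38 - 11)/(69 - 62) ≡ 27/7 mod 71. 7⁻¹ ≡ 61 (mod 71), so λ ≡ 14.
  x = λ² - 62 - 69 = 196 - 131 ≡ 65; y = λ·(62 - 65) - 11 ≡ 18. → (65, 18)
8G: (65, 18) + (69, 38). λ = (38 - 18)/(69 - 65) ≡ 20/4 mod 71. 4⁻¹ ≡ 18 (mod 71), so λ ≡ 5.
  x = λ² - 65 - 69 = 25 - 134 ≡ 33; y = λ·(65 - 33) - 18 ≡ 0. → (33, 0)
9G: (33, 0) + (69, 38). λ = (38 - 0)/(69 - 33) ≡ 38/36 mod 71. 36⁻¹ ≡ 2 (mod 71), so λ ≡ 5.
  x = λ² - 33 - 69 = 25 - 102 ≡ 65; y = λ·(33 - 65) - 0 ≡ 53. → (65, 53)

(65, 53)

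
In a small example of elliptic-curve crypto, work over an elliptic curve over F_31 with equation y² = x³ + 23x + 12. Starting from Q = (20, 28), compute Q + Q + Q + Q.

(30, 22)

Double-and-add on 4 = (100)₂. Start with Q = (20, 28) for the leading 1-bit.
double: tangent at (20, 28): λ = (3·20² + 23)/(2·28) ≡ 14/25. 25⁻¹ ≡ 5 (mod 31), so λ ≡ 14·5 ≡ 8.
  x = λ² - 20 - 20 = 64 - 40 ≡ 24; y = λ·(20 - 24) - 28 ≡ 2. → (24, 2)
double: tangent at (24, 2): λ = (3·24² + 23)/(2·2) ≡ 15/4. 4⁻¹ ≡ 8 (mod 31), so λ ≡ 15·8 ≡ 27.
  x = λ² - 24 - 24 = 729 - 48 ≡ 30; y = λ·(24 - 30) - 2 ≡ 22. → (30, 22)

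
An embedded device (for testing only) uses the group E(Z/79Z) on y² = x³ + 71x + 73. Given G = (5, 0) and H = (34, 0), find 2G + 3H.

First 2G:
Repeated addition: build up to 2G.
2G: (5, 0) + (5, 0): same x and y₁ ≡ -y₂, so the sum is 𝒪.
2G = 𝒪.
Next 3H:
Repeated addition: build up to 3H.
2H: (34, 0) + (34, 0): same x and y₁ ≡ -y₂, so the sum is 𝒪.
3H: 𝒪 + (34, 0) = (34, 0) (identity).
3H = (34, 0).
Finally 2G + 3H:
𝒪 + (34, 0) = (34, 0) (identity).

(34, 0)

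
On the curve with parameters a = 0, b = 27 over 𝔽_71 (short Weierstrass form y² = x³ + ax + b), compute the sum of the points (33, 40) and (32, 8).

(33, 40) + (32, 8). λ = (8 - 40)/(32 - 33) ≡ 39/70 mod 71. 70⁻¹ ≡ 70 (mod 71) since 70·70 = 4900 ≡ 1, so λ ≡ 32.
  x = λ² - 33 - 32 = 1024 - 65 ≡ 36; y = λ·(33 - 36) - 40 ≡ 6. → (36, 6)

(36, 6)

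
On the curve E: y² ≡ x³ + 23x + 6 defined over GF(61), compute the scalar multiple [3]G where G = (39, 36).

(24, 13)

Repeated addition: build up to 3G.
2G: tangent at (39, 36): λ = (3·39² + 23)/(2·36) ≡ 11/11. 11⁻¹ ≡ 50 (mod 61), so λ ≡ 11·50 ≡ 1.
  x = λ² - 39 - 39 = 1 - 78 ≡ 45; y = λ·(39 - 45) - 36 ≡ 19. → (45, 19)
3G: (45, 19) + (39, 36). λ = (36 - 19)/(39 - 45) ≡ 17/55 mod 61. 55⁻¹ ≡ 10 (mod 61), so λ ≡ 48.
  x = λ² - 45 - 39 = 2304 - 84 ≡ 24; y = λ·(45 - 24) - 19 ≡ 13. → (24, 13)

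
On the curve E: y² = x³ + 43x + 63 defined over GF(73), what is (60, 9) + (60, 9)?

tangent at (60, 9): λ = (3·60² + 43)/(2·9) ≡ 39/18. 18⁻¹ ≡ 69 (mod 73) since 18·69 = 1242 ≡ 1, so λ ≡ 39·69 ≡ 63.
  x = λ² - 60 - 60 = 3969 - 120 ≡ 53; y = λ·(60 - 53) - 9 ≡ 67. → (53, 67)

(53, 67)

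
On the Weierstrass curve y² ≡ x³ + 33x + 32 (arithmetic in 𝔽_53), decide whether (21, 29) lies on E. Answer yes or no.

y² = 29² ≡ 46; x³ + 33x + 32 = 9986 ≡ 22 (mod 53). 46 ≠ 22.

no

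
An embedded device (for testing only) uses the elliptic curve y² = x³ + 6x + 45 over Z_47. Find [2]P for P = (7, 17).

tangent at (7, 17): λ = (3·7² + 6)/(2·17) ≡ 12/34. 34⁻¹ ≡ 18 (mod 47), so λ ≡ 12·18 ≡ 28.
  x = λ² - 7 - 7 = 784 - 14 ≡ 18; y = λ·(7 - 18) - 17 ≡ 4. → (18, 4)

(18, 4)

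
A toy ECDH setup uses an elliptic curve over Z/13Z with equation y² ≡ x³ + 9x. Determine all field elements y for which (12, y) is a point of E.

4, 9

x³ + 9x + 0 = 1836 ≡ 3 (mod 13).
Square roots of 3 mod 13: 4 and 9 (since 4² = 16 ≡ 3).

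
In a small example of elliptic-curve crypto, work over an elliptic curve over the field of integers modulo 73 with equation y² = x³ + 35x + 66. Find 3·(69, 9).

(57, 70)

Write P = (69, 9).
Repeated addition: build up to 3P.
2P: tangent at (69, 9): λ = (3·69² + 35)/(2·9) ≡ 10/18. 18⁻¹ ≡ 69 (mod 73) since 18·69 = 1242 ≡ 1, so λ ≡ 10·69 ≡ 33.
  x = λ² - 69 - 69 = 1089 - 138 ≡ 2; y = λ·(69 - 2) - 9 ≡ 12. → (2, 12)
3P: (2, 12) + (69, 9). λ = (9 - 12)/(69 - 2) ≡ 70/67 mod 73. 67⁻¹ ≡ 12 (mod 73) since 67·12 = 804 ≡ 1, so λ ≡ 37.
  x = λ² - 2 - 69 = 1369 - 71 ≡ 57; y = λ·(2 - 57) - 12 ≡ 70. → (57, 70)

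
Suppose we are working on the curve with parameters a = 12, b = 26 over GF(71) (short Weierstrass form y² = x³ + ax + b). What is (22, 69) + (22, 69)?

(6, 39)

tangent at (22, 69): λ = (3·22² + 12)/(2·69) ≡ 44/67. 67⁻¹ ≡ 53 (mod 71) since 67·53 = 3551 ≡ 1, so λ ≡ 44·53 ≡ 60.
  x = λ² - 22 - 22 = 3600 - 44 ≡ 6; y = λ·(22 - 6) - 69 ≡ 39. → (6, 39)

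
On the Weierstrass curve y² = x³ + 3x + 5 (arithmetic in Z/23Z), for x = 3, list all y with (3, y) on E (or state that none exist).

8, 15

x³ + 3x + 5 = 41 ≡ 18 (mod 23).
Square roots of 18 mod 23: 8 and 15 (since 8² = 64 ≡ 18).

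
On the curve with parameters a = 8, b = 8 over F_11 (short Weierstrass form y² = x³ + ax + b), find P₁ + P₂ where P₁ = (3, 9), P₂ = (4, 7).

(8, 1)

(3, 9) + (4, 7). λ = (7 - 9)/(4 - 3) ≡ 9/1 mod 11. 1⁻¹ ≡ 1 (mod 11) since 1·1 = 1 ≡ 1, so λ ≡ 9.
  x = λ² - 3 - 4 = 81 - 7 ≡ 8; y = λ·(3 - 8) - 9 ≡ 1. → (8, 1)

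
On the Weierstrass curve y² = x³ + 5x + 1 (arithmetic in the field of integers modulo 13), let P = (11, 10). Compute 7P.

(11, 3)

Repeated addition: build up to 7P.
2P: tangent at (11, 10): λ = (3·11² + 5)/(2·10) ≡ 4/7. 7⁻¹ ≡ 2 (mod 13), so λ ≡ 4·2 ≡ 8.
  x = λ² - 11 - 11 = 64 - 22 ≡ 3; y = λ·(11 - 3) - 10 ≡ 2. → (3, 2)
3P: (3, 2) + (11, 10). λ = (10 - 2)/(11 - 3) ≡ 8/8 mod 13. 8⁻¹ ≡ 5 (mod 13), so λ ≡ 1.
  x = λ² - 3 - 11 = 1 - 14 ≡ 0; y = λ·(3 - 0) - 2 ≡ 1. → (0, 1)
4P: (0, 1) + (11, 10). λ = (10 - 1)/(11 - 0) ≡ 9/11 mod 13. 11⁻¹ ≡ 6 (mod 13) since 11·6 = 66 ≡ 1, so λ ≡ 2.
  x = λ² - 0 - 11 = 4 - 11 ≡ 6; y = λ·(0 - 6) - 1 ≡ 0. → (6, 0)
5P: (6, 0) + (11, 10). λ = (10 - 0)/(11 - 6) ≡ 10/5 mod 13. 5⁻¹ ≡ 8 (mod 13) since 5·8 = 40 ≡ 1, so λ ≡ 2.
  x = λ² - 6 - 11 = 4 - 17 ≡ 0; y = λ·(6 - 0) - 0 ≡ 12. → (0, 12)
6P: (0, 12) + (11, 10). λ = (10 - 12)/(11 - 0) ≡ 11/11 mod 13. 11⁻¹ ≡ 6 (mod 13), so λ ≡ 1.
  x = λ² - 0 - 11 = 1 - 11 ≡ 3; y = λ·(0 - 3) - 12 ≡ 11. → (3, 11)
7P: (3, 11) + (11, 10). λ = (10 - 11)/(11 - 3) ≡ 12/8 mod 13. 8⁻¹ ≡ 5 (mod 13) since 8·5 = 40 ≡ 1, so λ ≡ 8.
  x = λ² - 3 - 11 = 64 - 14 ≡ 11; y = λ·(3 - 11) - 11 ≡ 3. → (11, 3)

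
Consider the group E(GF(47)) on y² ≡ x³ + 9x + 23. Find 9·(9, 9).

Write Q = (9, 9).
Double-and-add on 9 = (1001)₂. Start with Q = (9, 9) for the leading 1-bit.
double: tangent at (9, 9): λ = (3·9² + 9)/(2·9) ≡ 17/18. 18⁻¹ ≡ 34 (mod 47), so λ ≡ 17·34 ≡ 14.
  x = λ² - 9 - 9 = 196 - 18 ≡ 37; y = λ·(9 - 37) - 9 ≡ 22. → (37, 22)
double: tangent at (37, 22): λ = (3·37² + 9)/(2·22) ≡ 27/44. 44⁻¹ ≡ 31 (mod 47), so λ ≡ 27·31 ≡ 38.
  x = λ² - 37 - 37 = 1444 - 74 ≡ 7; y = λ·(37 - 7) - 22 ≡ 37. → (7, 37)
double: tangent at (7, 37): λ = (3·7² + 9)/(2·37) ≡ 15/27. 27⁻¹ ≡ 7 (mod 47), so λ ≡ 15·7 ≡ 11.
  x = λ² - 7 - 7 = 121 - 14 ≡ 13; y = λ·(7 - 13) - 37 ≡ 38. → (13, 38)
add Q: (13, 38) + (9, 9). λ = (9 - 38)/(9 - 13) ≡ 18/43 mod 47. 43⁻¹ ≡ 35 (mod 47), so λ ≡ 19.
  x = λ² - 13 - 9 = 361 - 22 ≡ 10; y = λ·(13 - 10) - 38 ≡ 19. → (10, 19)

(10, 19)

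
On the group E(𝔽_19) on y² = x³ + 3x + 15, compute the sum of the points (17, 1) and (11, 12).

(17, 1) + (11, 12). λ = (12 - 1)/(11 - 17) ≡ 11/13 mod 19. 13⁻¹ ≡ 3 (mod 19) since 13·3 = 39 ≡ 1, so λ ≡ 14.
  x = λ² - 17 - 11 = 196 - 28 ≡ 16; y = λ·(17 - 16) - 1 ≡ 13. → (16, 13)

(16, 13)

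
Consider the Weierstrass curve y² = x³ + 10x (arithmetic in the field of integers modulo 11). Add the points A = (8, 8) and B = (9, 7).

(8, 8) + (9, 7). λ = (7 - 8)/(9 - 8) ≡ 10/1 mod 11. 1⁻¹ ≡ 1 (mod 11) since 1·1 = 1 ≡ 1, so λ ≡ 10.
  x = λ² - 8 - 9 = 100 - 17 ≡ 6; y = λ·(8 - 6) - 8 ≡ 1. → (6, 1)

(6, 1)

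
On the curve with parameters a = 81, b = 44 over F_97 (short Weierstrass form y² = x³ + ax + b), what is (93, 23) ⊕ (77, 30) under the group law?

(93, 23) + (77, 30). λ = (30 - 23)/(77 - 93) ≡ 7/81 mod 97. 81⁻¹ ≡ 6 (mod 97), so λ ≡ 42.
  x = λ² - 93 - 77 = 1764 - 170 ≡ 42; y = λ·(93 - 42) - 23 ≡ 82. → (42, 82)

(42, 82)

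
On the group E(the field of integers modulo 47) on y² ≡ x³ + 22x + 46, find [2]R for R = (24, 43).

tangent at (24, 43): λ = (3·24² + 22)/(2·43) ≡ 11/39. 39⁻¹ ≡ 41 (mod 47) since 39·41 = 1599 ≡ 1, so λ ≡ 11·41 ≡ 28.
  x = λ² - 24 - 24 = 784 - 48 ≡ 31; y = λ·(24 - 31) - 43 ≡ 43. → (31, 43)

(31, 43)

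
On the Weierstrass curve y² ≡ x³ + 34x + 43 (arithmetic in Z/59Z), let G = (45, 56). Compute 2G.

tangent at (45, 56): λ = (3·45² + 34)/(2·56) ≡ 32/53. 53⁻¹ ≡ 49 (mod 59) since 53·49 = 2597 ≡ 1, so λ ≡ 32·49 ≡ 34.
  x = λ² - 45 - 45 = 1156 - 90 ≡ 4; y = λ·(45 - 4) - 56 ≡ 40. → (4, 40)

(4, 40)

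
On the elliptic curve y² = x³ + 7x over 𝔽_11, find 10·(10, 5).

(3, 9)

Write Q = (10, 5).
Repeated addition: build up to 10Q.
2Q: tangent at (10, 5): λ = (3·10² + 7)/(2·5) ≡ 10/10. 10⁻¹ ≡ 10 (mod 11) since 10·10 = 100 ≡ 1, so λ ≡ 10·10 ≡ 1.
  x = λ² - 10 - 10 = 1 - 20 ≡ 3; y = λ·(10 - 3) - 5 ≡ 2. → (3, 2)
3Q: (3, 2) + (10, 5). λ = (5 - 2)/(10 - 3) ≡ 3/7 mod 11. 7⁻¹ ≡ 8 (mod 11) since 7·8 = 56 ≡ 1, so λ ≡ 2.
  x = λ² - 3 - 10 = 4 - 13 ≡ 2; y = λ·(3 - 2) - 2 ≡ 0. → (2, 0)
4Q: (2, 0) + (10, 5). λ = (5 - 0)/(10 - 2) ≡ 5/8 mod 11. 8⁻¹ ≡ 7 (mod 11), so λ ≡ 2.
  x = λ² - 2 - 10 = 4 - 12 ≡ 3; y = λ·(2 - 3) - 0 ≡ 9. → (3, 9)
5Q: (3, 9) + (10, 5). λ = (5 - 9)/(10 - 3) ≡ 7/7 mod 11. 7⁻¹ ≡ 8 (mod 11) since 7·8 = 56 ≡ 1, so λ ≡ 1.
  x = λ² - 3 - 10 = 1 - 13 ≡ 10; y = λ·(3 - 10) - 9 ≡ 6. → (10, 6)
6Q: (10, 6) + (10, 5): same x and y₁ ≡ -y₂, so the sum is the point at infinity.
7Q: the point at infinity + (10, 5) = (10, 5) (identity).
8Q: tangent at (10, 5): λ = (3·10² + 7)/(2·5) ≡ 10/10. 10⁻¹ ≡ 10 (mod 11), so λ ≡ 10·10 ≡ 1.
  x = λ² - 10 - 10 = 1 - 20 ≡ 3; y = λ·(10 - 3) - 5 ≡ 2. → (3, 2)
9Q: (3, 2) + (10, 5). λ = (5 - 2)/(10 - 3) ≡ 3/7 mod 11. 7⁻¹ ≡ 8 (mod 11), so λ ≡ 2.
  x = λ² - 3 - 10 = 4 - 13 ≡ 2; y = λ·(3 - 2) - 2 ≡ 0. → (2, 0)
10Q: (2, 0) + (10, 5). λ = (5 - 0)/(10 - 2) ≡ 5/8 mod 11. 8⁻¹ ≡ 7 (mod 11) since 8·7 = 56 ≡ 1, so λ ≡ 2.
  x = λ² - 2 - 10 = 4 - 12 ≡ 3; y = λ·(2 - 3) - 0 ≡ 9. → (3, 9)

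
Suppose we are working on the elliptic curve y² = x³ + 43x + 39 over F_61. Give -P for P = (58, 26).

(58, 35)

-(58, 26) = (58, -26 mod 61) = (58, 35).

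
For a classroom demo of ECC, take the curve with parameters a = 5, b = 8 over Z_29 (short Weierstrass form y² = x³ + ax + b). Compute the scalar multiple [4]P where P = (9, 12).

(6, 15)

Repeated addition: build up to 4P.
2P: tangent at (9, 12): λ = (3·9² + 5)/(2·12) ≡ 16/24. 24⁻¹ ≡ 23 (mod 29), so λ ≡ 16·23 ≡ 20.
  x = λ² - 9 - 9 = 400 - 18 ≡ 5; y = λ·(9 - 5) - 12 ≡ 10. → (5, 10)
3P: (5, 10) + (9, 12). λ = (12 - 10)/(9 - 5) ≡ 2/4 mod 29. 4⁻¹ ≡ 22 (mod 29) since 4·22 = 88 ≡ 1, so λ ≡ 15.
  x = λ² - 5 - 9 = 225 - 14 ≡ 8; y = λ·(5 - 8) - 10 ≡ 3. → (8, 3)
4P: (8, 3) + (9, 12). λ = (12 - 3)/(9 - 8) ≡ 9/1 mod 29. 1⁻¹ ≡ 1 (mod 29), so λ ≡ 9.
  x = λ² - 8 - 9 = 81 - 17 ≡ 6; y = λ·(8 - 6) - 3 ≡ 15. → (6, 15)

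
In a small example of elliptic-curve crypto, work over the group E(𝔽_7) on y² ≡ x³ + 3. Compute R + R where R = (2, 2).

tangent at (2, 2): λ = (3·2² + 0)/(2·2) ≡ 5/4. 4⁻¹ ≡ 2 (mod 7) since 4·2 = 8 ≡ 1, so λ ≡ 5·2 ≡ 3.
  x = λ² - 2 - 2 = 9 - 4 ≡ 5; y = λ·(2 - 5) - 2 ≡ 3. → (5, 3)

(5, 3)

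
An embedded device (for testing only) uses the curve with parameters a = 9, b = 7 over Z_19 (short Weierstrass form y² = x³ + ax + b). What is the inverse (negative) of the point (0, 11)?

(0, 8)

-(0, 11) = (0, -11 mod 19) = (0, 8).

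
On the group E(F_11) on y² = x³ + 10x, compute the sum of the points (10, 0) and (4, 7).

(6, 10)

(10, 0) + (4, 7). λ = (7 - 0)/(4 - 10) ≡ 7/5 mod 11. 5⁻¹ ≡ 9 (mod 11) since 5·9 = 45 ≡ 1, so λ ≡ 8.
  x = λ² - 10 - 4 = 64 - 14 ≡ 6; y = λ·(10 - 6) - 0 ≡ 10. → (6, 10)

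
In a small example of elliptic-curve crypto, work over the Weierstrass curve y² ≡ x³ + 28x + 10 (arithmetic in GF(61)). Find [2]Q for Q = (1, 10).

tangent at (1, 10): λ = (3·1² + 28)/(2·10) ≡ 31/20. 20⁻¹ ≡ 58 (mod 61), so λ ≡ 31·58 ≡ 29.
  x = λ² - 1 - 1 = 841 - 2 ≡ 46; y = λ·(1 - 46) - 10 ≡ 27. → (46, 27)

(46, 27)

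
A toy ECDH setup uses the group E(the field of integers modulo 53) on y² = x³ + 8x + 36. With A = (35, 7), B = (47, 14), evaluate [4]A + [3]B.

(50, 12)

First 4A:
Double-and-add on 4 = (100)₂. Start with A = (35, 7) for the leading 1-bit.
double: tangent at (35, 7): λ = (3·35² + 8)/(2·7) ≡ 26/14. 14⁻¹ ≡ 19 (mod 53), so λ ≡ 26·19 ≡ 17.
  x = λ² - 35 - 35 = 289 - 70 ≡ 7; y = λ·(35 - 7) - 7 ≡ 45. → (7, 45)
double: tangent at (7, 45): λ = (3·7² + 8)/(2·45) ≡ 49/37. 37⁻¹ ≡ 43 (mod 53) since 37·43 = 1591 ≡ 1, so λ ≡ 49·43 ≡ 40.
  x = λ² - 7 - 7 = 1600 - 14 ≡ 49; y = λ·(7 - 49) - 45 ≡ 24. → (49, 24)
4A = (49, 24).
Next 3B:
Repeated addition: build up to 3B.
2B: tangent at (47, 14): λ = (3·47² + 8)/(2·14) ≡ 10/28. 28⁻¹ ≡ 36 (mod 53) since 28·36 = 1008 ≡ 1, so λ ≡ 10·36 ≡ 42.
  x = λ² - 47 - 47 = 1764 - 94 ≡ 27; y = λ·(47 - 27) - 14 ≡ 31. → (27, 31)
3B: (27, 31) + (47, 14). λ = (14 - 31)/(47 - 27) ≡ 36/20 mod 53. 20⁻¹ ≡ 8 (mod 53), so λ ≡ 23.
  x = λ² - 27 - 47 = 529 - 74 ≡ 31; y = λ·(27 - 31) - 31 ≡ 36. → (31, 36)
3B = (31, 36).
Finally 4A + 3B:
(49, 24) + (31, 36). λ = (36 - 24)/(31 - 49) ≡ 12/35 mod 53. 35⁻¹ ≡ 50 (mod 53), so λ ≡ 17.
  x = λ² - 49 - 31 = 289 - 80 ≡ 50; y = λ·(49 - 50) - 24 ≡ 12. → (50, 12)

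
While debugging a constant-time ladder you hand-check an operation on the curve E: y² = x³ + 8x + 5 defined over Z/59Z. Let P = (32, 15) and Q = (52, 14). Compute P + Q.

(32, 15) + (52, 14). λ = (14 - 15)/(52 - 32) ≡ 58/20 mod 59. 20⁻¹ ≡ 3 (mod 59), so λ ≡ 56.
  x = λ² - 32 - 52 = 3136 - 84 ≡ 43; y = λ·(32 - 43) - 15 ≡ 18. → (43, 18)

(43, 18)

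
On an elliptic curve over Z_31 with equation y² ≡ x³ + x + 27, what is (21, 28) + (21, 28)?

tangent at (21, 28): λ = (3·21² + 1)/(2·28) ≡ 22/25. 25⁻¹ ≡ 5 (mod 31), so λ ≡ 22·5 ≡ 17.
  x = λ² - 21 - 21 = 289 - 42 ≡ 30; y = λ·(21 - 30) - 28 ≡ 5. → (30, 5)

(30, 5)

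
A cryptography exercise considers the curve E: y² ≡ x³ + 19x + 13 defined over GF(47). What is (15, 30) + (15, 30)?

(23, 31)

tangent at (15, 30): λ = (3·15² + 19)/(2·30) ≡ 36/13. 13⁻¹ ≡ 29 (mod 47), so λ ≡ 36·29 ≡ 10.
  x = λ² - 15 - 15 = 100 - 30 ≡ 23; y = λ·(15 - 23) - 30 ≡ 31. → (23, 31)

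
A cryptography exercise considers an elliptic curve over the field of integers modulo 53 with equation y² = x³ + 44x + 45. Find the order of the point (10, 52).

2P: tangent at (10, 52): λ = (3·10² + 44)/(2·52) ≡ 26/51. 51⁻¹ ≡ 26 (mod 53), so λ ≡ 26·26 ≡ 40.
  x = λ² - 10 - 10 = 1600 - 20 ≡ 43; y = λ·(10 - 43) - 52 ≡ 6. → (43, 6)
3P: (43, 6) + (10, 52). λ = (52 - 6)/(10 - 43) ≡ 46/20 mod 53. 20⁻¹ ≡ 8 (mod 53), so λ ≡ 50.
  x = λ² - 43 - 10 = 2500 - 53 ≡ 9; y = λ·(43 - 9) - 6 ≡ 51. → (9, 51)
4P: (9, 51) + (10, 52). λ = (52 - 51)/(10 - 9) ≡ 1/1 mod 53. 1⁻¹ ≡ 1 (mod 53) since 1·1 = 1 ≡ 1, so λ ≡ 1.
  x = λ² - 9 - 10 = 1 - 19 ≡ 35; y = λ·(9 - 35) - 51 ≡ 29. → (35, 29)
5P: (35, 29) + (10, 52). λ = (52 - 29)/(10 - 35) ≡ 23/28 mod 53. 28⁻¹ ≡ 36 (mod 53) since 28·36 = 1008 ≡ 1, so λ ≡ 33.
  x = λ² - 35 - 10 = 1089 - 45 ≡ 37; y = λ·(35 - 37) - 29 ≡ 11. → (37, 11)
6P: (37, 11) + (10, 52). λ = (52 - 11)/(10 - 37) ≡ 41/26 mod 53. 26⁻¹ ≡ 51 (mod 53), so λ ≡ 24.
  x = λ² - 37 - 10 = 576 - 47 ≡ 52; y = λ·(37 - 52) - 11 ≡ 0. → (52, 0)
7P: (52, 0) + (10, 52). λ = (52 - 0)/(10 - 52) ≡ 52/11 mod 53. 11⁻¹ ≡ 29 (mod 53) since 11·29 = 319 ≡ 1, so λ ≡ 24.
  x = λ² - 52 - 10 = 576 - 62 ≡ 37; y = λ·(52 - 37) - 0 ≡ 42. → (37, 42)
8P: (37, 42) + (10, 52). λ = (52 - 42)/(10 - 37) ≡ 10/26 mod 53. 26⁻¹ ≡ 51 (mod 53), so λ ≡ 33.
  x = λ² - 37 - 10 = 1089 - 47 ≡ 35; y = λ·(37 - 35) - 42 ≡ 24. → (35, 24)
9P: (35, 24) + (10, 52). λ = (52 - 24)/(10 - 35) ≡ 28/28 mod 53. 28⁻¹ ≡ 36 (mod 53), so λ ≡ 1.
  x = λ² - 35 - 10 = 1 - 45 ≡ 9; y = λ·(35 - 9) - 24 ≡ 2. → (9, 2)
10P: (9, 2) + (10, 52). λ = (52 - 2)/(10 - 9) ≡ 50/1 mod 53. 1⁻¹ ≡ 1 (mod 53) since 1·1 = 1 ≡ 1, so λ ≡ 50.
  x = λ² - 9 - 10 = 2500 - 19 ≡ 43; y = λ·(9 - 43) - 2 ≡ 47. → (43, 47)
11P: (43, 47) + (10, 52). λ = (52 - 47)/(10 - 43) ≡ 5/20 mod 53. 20⁻¹ ≡ 8 (mod 53), so λ ≡ 40.
  x = λ² - 43 - 10 = 1600 - 53 ≡ 10; y = λ·(43 - 10) - 47 ≡ 1. → (10, 1)
12P: (10, 1) + (10, 52): same x and y₁ ≡ -y₂, so the sum is 𝒪.
12P = 𝒪, so the order is 12.

12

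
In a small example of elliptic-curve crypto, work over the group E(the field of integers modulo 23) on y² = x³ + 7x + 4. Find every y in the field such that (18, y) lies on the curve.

none

x³ + 7x + 4 = 5962 ≡ 5 (mod 23).
5 is a non-residue mod 23; no y exists.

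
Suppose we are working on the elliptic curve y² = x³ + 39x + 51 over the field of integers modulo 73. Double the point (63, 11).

tangent at (63, 11): λ = (3·63² + 39)/(2·11) ≡ 47/22. 22⁻¹ ≡ 10 (mod 73), so λ ≡ 47·10 ≡ 32.
  x = λ² - 63 - 63 = 1024 - 126 ≡ 22; y = λ·(63 - 22) - 11 ≡ 60. → (22, 60)

(22, 60)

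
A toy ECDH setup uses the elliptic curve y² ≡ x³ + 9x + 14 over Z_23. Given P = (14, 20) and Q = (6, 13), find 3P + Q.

First 3P:
Repeated addition: build up to 3P.
2P: tangent at (14, 20): λ = (3·14² + 9)/(2·20) ≡ 22/17. 17⁻¹ ≡ 19 (mod 23), so λ ≡ 22·19 ≡ 4.
  x = λ² - 14 - 14 = 16 - 28 ≡ 11; y = λ·(14 - 11) - 20 ≡ 15. → (11, 15)
3P: (11, 15) + (14, 20). λ = (20 - 15)/(14 - 11) ≡ 5/3 mod 23. 3⁻¹ ≡ 8 (mod 23), so λ ≡ 17.
  x = λ² - 11 - 14 = 289 - 25 ≡ 11; y = λ·(11 - 11) - 15 ≡ 8. → (11, 8)
3P = (11, 8).
Finally 3P + Q:
(11, 8) + (6, 13). λ = (13 - 8)/(6 - 11) ≡ 5/18 mod 23. 18⁻¹ ≡ 9 (mod 23) since 18·9 = 162 ≡ 1, so λ ≡ 22.
  x = λ² - 11 - 6 = 484 - 17 ≡ 7; y = λ·(11 - 7) - 8 ≡ 11. → (7, 11)

(7, 11)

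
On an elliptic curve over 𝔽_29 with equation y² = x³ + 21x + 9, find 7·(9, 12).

Write G = (9, 12).
Double-and-add on 7 = (111)₂. Start with G = (9, 12) for the leading 1-bit.
double: tangent at (9, 12): λ = (3·9² + 21)/(2·12) ≡ 3/24. 24⁻¹ ≡ 23 (mod 29) since 24·23 = 552 ≡ 1, so λ ≡ 3·23 ≡ 11.
  x = λ² - 9 - 9 = 121 - 18 ≡ 16; y = λ·(9 - 16) - 12 ≡ 27. → (16, 27)
add G: (16, 27) + (9, 12). λ = (12 - 27)/(9 - 16) ≡ 14/22 mod 29. 22⁻¹ ≡ 4 (mod 29) since 22·4 = 88 ≡ 1, so λ ≡ 27.
  x = λ² - 16 - 9 = 729 - 25 ≡ 8; y = λ·(16 - 8) - 27 ≡ 15. → (8, 15)
double: tangent at (8, 15): λ = (3·8² + 21)/(2·15) ≡ 10/1. 1⁻¹ ≡ 1 (mod 29), so λ ≡ 10·1 ≡ 10.
  x = λ² - 8 - 8 = 100 - 16 ≡ 26; y = λ·(8 - 26) - 15 ≡ 8. → (26, 8)
add G: (26, 8) + (9, 12). λ = (12 - 8)/(9 - 26) ≡ 4/12 mod 29. 12⁻¹ ≡ 17 (mod 29) since 12·17 = 204 ≡ 1, so λ ≡ 10.
  x = λ² - 26 - 9 = 100 - 35 ≡ 7; y = λ·(26 - 7) - 8 ≡ 8. → (7, 8)

(7, 8)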